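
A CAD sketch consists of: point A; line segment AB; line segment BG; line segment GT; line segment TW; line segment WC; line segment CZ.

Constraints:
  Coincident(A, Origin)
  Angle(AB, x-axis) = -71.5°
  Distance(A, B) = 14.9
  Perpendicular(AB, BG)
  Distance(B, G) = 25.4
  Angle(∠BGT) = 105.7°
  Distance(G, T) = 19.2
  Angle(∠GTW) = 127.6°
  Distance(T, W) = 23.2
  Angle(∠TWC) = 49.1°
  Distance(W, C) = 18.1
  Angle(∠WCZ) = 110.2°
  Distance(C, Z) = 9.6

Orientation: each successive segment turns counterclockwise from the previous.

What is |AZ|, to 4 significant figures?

20.94

∠TWC = 49.1° gives WC at -83.90° from the x-axis; with |WC| = 18.1, C = (10.75, 8.350). ∠WCZ = 110.2° gives CZ at -14.10° from the x-axis; with |CZ| = 9.6, Z = (20.06, 6.011). Then |AZ| = |Z − A| = 20.94.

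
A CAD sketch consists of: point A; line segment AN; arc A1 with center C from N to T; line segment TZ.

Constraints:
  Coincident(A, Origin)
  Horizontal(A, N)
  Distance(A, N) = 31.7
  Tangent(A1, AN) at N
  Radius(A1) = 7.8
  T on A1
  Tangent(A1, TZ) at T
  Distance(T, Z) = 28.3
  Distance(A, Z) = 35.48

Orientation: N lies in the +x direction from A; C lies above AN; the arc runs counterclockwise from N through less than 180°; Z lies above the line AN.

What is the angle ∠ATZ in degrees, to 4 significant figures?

60.86°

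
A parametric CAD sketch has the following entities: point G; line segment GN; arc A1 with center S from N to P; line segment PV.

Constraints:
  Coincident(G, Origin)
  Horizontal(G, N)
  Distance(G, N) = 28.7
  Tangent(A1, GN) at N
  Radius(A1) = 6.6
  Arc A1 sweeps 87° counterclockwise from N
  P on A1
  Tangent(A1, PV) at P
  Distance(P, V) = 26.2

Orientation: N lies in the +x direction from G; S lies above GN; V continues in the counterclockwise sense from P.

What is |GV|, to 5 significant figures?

48.940

On A1, N sits at bearing -90° from S; an 87° counterclockwise sweep puts P at bearing -3°, so P = S + 6.6·(cos -3°, sin -3°) = (35.291, 6.2546). Since A1 is tangent to PV there, SP ⟂ PV, so PV runs along (−sin -3°, cos -3°); with |PV| = 26.2, V = (36.662, 32.419). Then |GV| = |V − G| = 48.940.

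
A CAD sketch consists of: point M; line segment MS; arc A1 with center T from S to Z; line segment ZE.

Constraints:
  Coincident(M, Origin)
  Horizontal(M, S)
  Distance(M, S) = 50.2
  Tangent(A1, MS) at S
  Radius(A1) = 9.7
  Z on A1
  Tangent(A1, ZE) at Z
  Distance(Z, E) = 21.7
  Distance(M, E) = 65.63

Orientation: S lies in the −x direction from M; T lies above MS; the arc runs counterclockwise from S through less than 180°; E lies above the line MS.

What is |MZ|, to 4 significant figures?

45.76

Checks: |TZ| = 9.700 ✓; ∠(TZ, ZE) = 90.00° ✓; |ZE| = 21.70 ✓; |ME| = 65.63 ✓.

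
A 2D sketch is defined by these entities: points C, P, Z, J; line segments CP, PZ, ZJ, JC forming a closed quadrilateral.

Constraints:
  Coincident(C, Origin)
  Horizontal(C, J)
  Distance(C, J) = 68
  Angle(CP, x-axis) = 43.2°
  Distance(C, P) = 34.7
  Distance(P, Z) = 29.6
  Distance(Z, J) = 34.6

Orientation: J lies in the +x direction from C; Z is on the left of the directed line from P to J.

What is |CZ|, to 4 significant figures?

62.42

Checks: |PZ| = 29.60 ✓; |ZJ| = 34.60 ✓.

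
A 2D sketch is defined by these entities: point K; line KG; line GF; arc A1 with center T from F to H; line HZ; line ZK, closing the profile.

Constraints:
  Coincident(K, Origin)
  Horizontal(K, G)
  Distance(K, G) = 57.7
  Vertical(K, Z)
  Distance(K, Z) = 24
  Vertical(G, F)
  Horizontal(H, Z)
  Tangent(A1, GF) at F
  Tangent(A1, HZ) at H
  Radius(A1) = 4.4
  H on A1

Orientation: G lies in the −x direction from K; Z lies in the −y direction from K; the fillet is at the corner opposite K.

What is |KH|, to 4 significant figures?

58.45

K is at the origin; KG is horizontal with |KG| = 57.7 and G on the −x side, so G = (-57.70, 0.000). KZ is vertical with |KZ| = 24.0 and Z on the −y side, so Z = (0.000, -24.00). The virtual corner opposite K is at (-57.70, -24.00). Tangency of A1 to GF means the radius TF is perpendicular to GF and the tangent condition forces TH to be normal to HZ, with radius 4.4, so the center T sits 4.4 in from both sides at T = (-53.30, -19.60). That places the tangent points at F = (-57.70, -19.60) on GF and H = (-53.30, -24.00) on HZ. Then |KH| = |H − K| = 58.45.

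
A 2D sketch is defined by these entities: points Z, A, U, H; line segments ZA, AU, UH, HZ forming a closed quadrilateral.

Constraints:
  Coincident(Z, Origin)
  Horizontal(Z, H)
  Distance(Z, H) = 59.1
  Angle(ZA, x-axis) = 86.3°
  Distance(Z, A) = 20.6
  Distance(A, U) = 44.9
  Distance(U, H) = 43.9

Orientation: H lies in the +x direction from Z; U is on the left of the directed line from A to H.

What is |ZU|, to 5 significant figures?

57.955

Z is at the origin; ZH is horizontal with |ZH| = 59.1 and H in +x, so H = (59.1, 0). ZA runs at 86.3° with |ZA| = 20.6, so A = (1.3294, 20.557). U is determined by |AU| = 44.9 and |UH| = 43.9 together: it lies at the intersection of circle(A, 44.9) and circle(H, 43.9). With |AH| = 61.319, the foot of the radical line on AH is 31.384 from A and the perpendicular offset is √(44.9² − 31.384²) = 32.110. Taking the left-of-AH solution: U = (41.662, 40.288).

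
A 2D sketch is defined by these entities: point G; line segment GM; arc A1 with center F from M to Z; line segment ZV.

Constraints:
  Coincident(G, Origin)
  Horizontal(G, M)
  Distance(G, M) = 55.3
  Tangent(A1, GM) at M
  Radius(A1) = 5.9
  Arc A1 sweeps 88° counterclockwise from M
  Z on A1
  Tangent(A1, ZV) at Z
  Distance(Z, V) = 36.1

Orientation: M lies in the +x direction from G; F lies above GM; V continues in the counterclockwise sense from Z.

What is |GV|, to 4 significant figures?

75.14

G is at the origin; GM is horizontal with |GM| = 55.3 and M on the +x side, so M = (55.30, 0.000). Tangency of A1 to GM means the radius FM is perpendicular to GM, so F = M + (0, 5.9) = (55.30, 5.900). On A1, M sits at bearing -90° from F; an 88° counterclockwise sweep puts Z at bearing -2°, so Z = F + 5.9·(cos -2°, sin -2°) = (61.20, 5.694). Since A1 is tangent to ZV there, FZ ⟂ ZV, so ZV runs along (−sin -2°, cos -2°); with |ZV| = 36.1, V = (62.46, 41.77). Then |GV| = |V − G| = 75.14.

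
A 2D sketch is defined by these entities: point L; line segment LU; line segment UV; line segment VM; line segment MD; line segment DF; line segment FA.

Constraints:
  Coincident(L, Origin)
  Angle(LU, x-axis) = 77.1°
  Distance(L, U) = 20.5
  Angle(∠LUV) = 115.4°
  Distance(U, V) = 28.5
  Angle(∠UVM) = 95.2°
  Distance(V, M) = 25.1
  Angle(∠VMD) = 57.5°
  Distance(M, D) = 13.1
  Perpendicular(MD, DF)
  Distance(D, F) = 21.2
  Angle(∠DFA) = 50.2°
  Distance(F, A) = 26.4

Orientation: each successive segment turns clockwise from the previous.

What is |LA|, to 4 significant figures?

48.29

L is at the origin; LU runs at 77.1° with length 20.5, so U = (4.577, 19.98). ∠LUV = 115.4° gives UV at 12.50° from the x-axis; with |UV| = 28.5, V = (32.40, 26.15). ∠UVM = 95.2° gives VM at -72.30° from the x-axis; with |VM| = 25.1, M = (40.03, 2.239). ∠VMD = 57.5° gives MD at 165.2° from the x-axis; with |MD| = 13.1, D = (27.37, 5.586). MD is perpendicular to DF, so DF runs at 75.20°; with |DF| = 21.2, F = (32.78, 26.08). ∠DFA = 50.2° gives FA at -54.60° from the x-axis; with |FA| = 26.4, A = (48.08, 4.563). Then |LA| = |A − L| = 48.29.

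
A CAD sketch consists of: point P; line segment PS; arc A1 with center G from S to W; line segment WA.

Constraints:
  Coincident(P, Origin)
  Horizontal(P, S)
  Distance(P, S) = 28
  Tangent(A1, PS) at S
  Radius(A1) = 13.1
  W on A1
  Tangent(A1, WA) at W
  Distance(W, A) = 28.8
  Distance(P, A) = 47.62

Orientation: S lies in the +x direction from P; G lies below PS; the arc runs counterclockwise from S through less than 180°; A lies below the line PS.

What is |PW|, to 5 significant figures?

21.276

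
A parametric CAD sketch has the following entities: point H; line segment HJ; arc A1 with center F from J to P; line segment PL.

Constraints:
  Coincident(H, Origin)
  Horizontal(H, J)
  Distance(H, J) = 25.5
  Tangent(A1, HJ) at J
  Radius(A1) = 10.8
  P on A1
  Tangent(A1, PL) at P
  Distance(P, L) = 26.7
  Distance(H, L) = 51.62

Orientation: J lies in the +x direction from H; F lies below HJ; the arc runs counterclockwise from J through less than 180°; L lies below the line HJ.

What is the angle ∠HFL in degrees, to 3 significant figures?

132°

H is at the origin; H and J share the same y with |HJ| = 25.5 and J on the +x side, so J = (25.5, 0.00). The tangent condition forces FJ to be normal to HJ, so F = J + (0, -10.8) = (25.5, -10.8). Since FP ⟂ PL (tangency), |FL| = √(10.8² + 26.7²) = 28.8 regardless of where P sits on A1. So L lies on both circle(H, 51.62) and circle(F, 28.8); the below-HJ intersection is L = (34.9, -38.0). P is the foot of the tangent from L: P = (17.4, -17.9).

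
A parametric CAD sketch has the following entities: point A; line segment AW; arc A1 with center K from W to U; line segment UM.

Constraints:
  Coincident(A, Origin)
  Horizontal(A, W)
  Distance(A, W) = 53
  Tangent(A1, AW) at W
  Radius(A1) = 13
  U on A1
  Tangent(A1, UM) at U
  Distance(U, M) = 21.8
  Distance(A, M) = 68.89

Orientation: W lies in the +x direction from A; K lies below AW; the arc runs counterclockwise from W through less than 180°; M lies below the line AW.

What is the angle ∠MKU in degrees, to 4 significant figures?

59.19°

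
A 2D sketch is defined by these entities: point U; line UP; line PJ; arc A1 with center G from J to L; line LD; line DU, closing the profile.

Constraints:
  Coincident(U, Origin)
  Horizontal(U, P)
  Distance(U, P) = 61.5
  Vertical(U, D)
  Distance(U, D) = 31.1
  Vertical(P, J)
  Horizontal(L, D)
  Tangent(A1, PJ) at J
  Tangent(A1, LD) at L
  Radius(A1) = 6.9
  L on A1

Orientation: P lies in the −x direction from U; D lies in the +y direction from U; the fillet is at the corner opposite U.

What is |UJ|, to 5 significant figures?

66.090

U is at the origin; U and P share the same y with |UP| = 61.5 and P on the −x side, so P = (-61.500, 0.0000). UD is vertical with |UD| = 31.1 and D on the +y side, so D = (0.0000, 31.100). The virtual corner opposite U is at (-61.500, 31.100). Tangency of A1 to PJ means the radius GJ is perpendicular to PJ and A1 meets LD tangentially, so GL is at right angles to LD, with radius 6.9, so the center G sits 6.9 in from both sides at G = (-54.600, 24.200). That places the tangent points at J = (-61.500, 24.200) on PJ and L = (-54.600, 31.100) on LD. Then |UJ| = |J − U| = 66.090.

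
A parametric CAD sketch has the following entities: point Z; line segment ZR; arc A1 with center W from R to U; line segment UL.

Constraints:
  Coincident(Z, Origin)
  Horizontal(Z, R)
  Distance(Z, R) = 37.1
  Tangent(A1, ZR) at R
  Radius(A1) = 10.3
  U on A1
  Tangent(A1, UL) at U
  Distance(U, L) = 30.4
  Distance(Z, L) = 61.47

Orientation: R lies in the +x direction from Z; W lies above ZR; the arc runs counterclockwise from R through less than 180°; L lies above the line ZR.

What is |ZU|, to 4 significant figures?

48.62

Checks: |WU| = 10.30 ✓; ∠(WU, UL) = 90.00° ✓; |UL| = 30.40 ✓; |ZL| = 61.47 ✓.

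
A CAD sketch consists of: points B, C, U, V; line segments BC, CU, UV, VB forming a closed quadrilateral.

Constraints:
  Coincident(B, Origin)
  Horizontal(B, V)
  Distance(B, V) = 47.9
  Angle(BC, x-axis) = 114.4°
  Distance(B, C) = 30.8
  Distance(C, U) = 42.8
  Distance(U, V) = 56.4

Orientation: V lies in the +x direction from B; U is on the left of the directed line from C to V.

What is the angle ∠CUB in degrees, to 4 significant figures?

33.01°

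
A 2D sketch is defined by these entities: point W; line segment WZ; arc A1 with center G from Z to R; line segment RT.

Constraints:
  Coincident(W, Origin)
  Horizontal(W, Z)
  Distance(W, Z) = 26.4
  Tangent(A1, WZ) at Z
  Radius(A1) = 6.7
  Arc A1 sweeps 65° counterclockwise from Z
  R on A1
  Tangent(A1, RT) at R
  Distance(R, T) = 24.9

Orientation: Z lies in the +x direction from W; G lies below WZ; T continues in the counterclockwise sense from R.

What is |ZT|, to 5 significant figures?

31.213

W is at the origin; WZ is horizontal with |WZ| = 26.4 and Z on the +x side, so Z = (26.400, 0.0000). The tangent condition forces GZ to be normal to WZ, so G = Z + (0, -6.7) = (26.400, -6.7000). On A1, Z sits at bearing 90° from G; a 65° counterclockwise sweep puts R at bearing 155°, so R = G + 6.7·(cos 155°, sin 155°) = (20.328, -3.8685). A1 meets RT tangentially, so GR is at right angles to RT, so RT runs along (−sin 155°, cos 155°); with |RT| = 24.9, T = (9.8045, -26.436). Then |ZT| = |T − Z| = 31.213.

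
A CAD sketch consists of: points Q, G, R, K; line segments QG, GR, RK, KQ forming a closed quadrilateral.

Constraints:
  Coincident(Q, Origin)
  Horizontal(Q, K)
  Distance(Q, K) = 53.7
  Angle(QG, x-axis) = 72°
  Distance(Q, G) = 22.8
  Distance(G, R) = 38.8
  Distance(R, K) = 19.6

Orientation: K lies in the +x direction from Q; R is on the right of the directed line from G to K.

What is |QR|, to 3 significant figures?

35.3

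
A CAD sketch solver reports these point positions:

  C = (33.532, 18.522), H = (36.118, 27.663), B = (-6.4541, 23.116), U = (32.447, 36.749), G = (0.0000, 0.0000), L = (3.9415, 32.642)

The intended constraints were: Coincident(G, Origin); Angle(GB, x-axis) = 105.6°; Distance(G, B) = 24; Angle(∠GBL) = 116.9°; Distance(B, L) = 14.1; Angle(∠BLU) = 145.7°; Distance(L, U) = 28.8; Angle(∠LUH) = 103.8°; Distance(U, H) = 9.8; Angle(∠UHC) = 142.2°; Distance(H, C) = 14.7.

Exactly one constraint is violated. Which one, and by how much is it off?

Distance(H, C) = 14.7 — off by 5.20.

G = (0.00, 0.00) ✓; GB at 105.6° ✓; |GB| = 24.00 ✓; ∠GBL = 116.9° ✓; |BL| = 14.10 ✓; ∠BLU = 145.7° ✓; |LU| = 28.80 ✓; ∠LUH = 103.8° ✓; |UH| = 9.800 ✓; ∠UHC = 142.2° ✓; |HC| = 9.500 ✗.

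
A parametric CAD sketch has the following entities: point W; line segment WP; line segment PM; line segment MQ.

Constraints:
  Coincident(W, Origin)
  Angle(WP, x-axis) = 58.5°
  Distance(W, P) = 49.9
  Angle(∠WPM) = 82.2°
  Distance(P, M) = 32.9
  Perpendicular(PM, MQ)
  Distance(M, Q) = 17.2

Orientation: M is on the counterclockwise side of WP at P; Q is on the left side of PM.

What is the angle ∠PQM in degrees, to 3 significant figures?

62.4°

∠WPM = 82.2°, so PM runs at 58.5° + (180° − 82.2°) = 156° from the x-axis; with |PM| = 32.9, M = P + 32.9·(cos 156°, sin 156°) = (-4.05, 55.8). The perpendicularity gives MQ at right angles to PM; with |MQ| = 17.2 on the left of PM, Q = M + 17.2·(-0.402, -0.916) = (-11.0, 40.0). Then cos ∠PQM = QP·QM / (|QP||QM|), giving 62.4°.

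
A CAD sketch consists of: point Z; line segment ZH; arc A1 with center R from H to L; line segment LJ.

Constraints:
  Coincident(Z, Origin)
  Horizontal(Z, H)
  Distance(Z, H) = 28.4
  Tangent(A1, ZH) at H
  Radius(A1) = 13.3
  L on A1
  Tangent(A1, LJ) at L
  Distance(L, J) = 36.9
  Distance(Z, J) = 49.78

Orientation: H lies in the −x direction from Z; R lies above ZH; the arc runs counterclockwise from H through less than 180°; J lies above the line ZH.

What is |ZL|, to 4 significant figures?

19.25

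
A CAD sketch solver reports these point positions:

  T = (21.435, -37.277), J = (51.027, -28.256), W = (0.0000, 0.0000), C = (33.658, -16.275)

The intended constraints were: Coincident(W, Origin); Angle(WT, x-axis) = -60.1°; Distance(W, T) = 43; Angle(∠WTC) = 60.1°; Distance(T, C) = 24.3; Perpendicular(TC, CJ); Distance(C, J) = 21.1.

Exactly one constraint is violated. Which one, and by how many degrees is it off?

Perpendicular(TC, CJ) — off by 4.40°.

W = (0.00, 0.00) ✓; WT at -60.10° ✓; |WT| = 43.00 ✓; ∠WTC = 60.10° ✓; |TC| = 24.30 ✓; ∠(TC, CJ) = 94.40° ✗; |CJ| = 21.10 ✓.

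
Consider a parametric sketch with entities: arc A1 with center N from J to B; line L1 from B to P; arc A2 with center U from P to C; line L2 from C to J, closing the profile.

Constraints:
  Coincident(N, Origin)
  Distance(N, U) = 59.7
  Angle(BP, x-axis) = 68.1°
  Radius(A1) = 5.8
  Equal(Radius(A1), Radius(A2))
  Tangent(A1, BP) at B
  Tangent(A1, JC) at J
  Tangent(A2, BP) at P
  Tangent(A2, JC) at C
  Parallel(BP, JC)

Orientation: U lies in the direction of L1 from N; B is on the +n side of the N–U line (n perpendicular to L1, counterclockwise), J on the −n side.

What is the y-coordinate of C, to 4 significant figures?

53.23

The slot axis is L1's direction at 68.1°, so u = (cos 68.1°, sin 68.1°) = (0.3730, 0.9278) and n = (−sin 68.1°, cos 68.1°) = (-0.9278, 0.3730). N is at the origin and U lies 59.7 along u from N, so U = 59.7·u = (22.27, 55.39). Tangency of A1 to both parallel lines with radius 5.8 puts B and J at N ± 5.8·n: B = (-5.381, 2.163), J = (5.381, -2.163). Equal radii place P and C the same way about U: P = U + 5.8·n = (16.89, 57.56), C = U − 5.8·n = (27.65, 53.23). So C.y = 53.23.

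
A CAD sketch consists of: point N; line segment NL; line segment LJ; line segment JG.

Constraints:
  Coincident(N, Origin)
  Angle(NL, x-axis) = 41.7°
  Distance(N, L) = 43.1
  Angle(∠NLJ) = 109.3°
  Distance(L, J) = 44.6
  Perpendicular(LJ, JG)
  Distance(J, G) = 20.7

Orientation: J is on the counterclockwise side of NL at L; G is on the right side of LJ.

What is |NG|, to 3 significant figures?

85.0

N is at the origin; NL runs at 41.7° with length 43.1, so L = 43.1·(cos 41.7°, sin 41.7°) = (32.2, 28.7). ∠NLJ = 109.3°, so LJ runs at 41.7° + (180° − 109.3°) = 112° from the x-axis; with |LJ| = 44.6, J = L + 44.6·(cos 112°, sin 112°) = (15.2, 69.9). LJ ⟂ JG; with |JG| = 20.7 on the right of LJ, G = J + 20.7·(0.925, 0.381) = (34.3, 77.8). Then |NG| = |G − N| = 85.0.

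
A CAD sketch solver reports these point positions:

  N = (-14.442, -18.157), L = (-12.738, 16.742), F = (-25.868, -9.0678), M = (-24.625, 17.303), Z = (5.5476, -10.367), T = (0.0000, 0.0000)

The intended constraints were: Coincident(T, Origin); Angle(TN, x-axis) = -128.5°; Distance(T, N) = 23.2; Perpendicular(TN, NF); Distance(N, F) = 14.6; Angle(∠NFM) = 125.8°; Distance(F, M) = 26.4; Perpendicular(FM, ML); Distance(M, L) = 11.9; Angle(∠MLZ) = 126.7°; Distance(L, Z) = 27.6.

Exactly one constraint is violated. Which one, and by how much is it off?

Distance(L, Z) = 27.6 — off by 5.10.

T = (0.00, 0.00) ✓; TN at -128.5° ✓; |TN| = 23.20 ✓; ∠(TN, NF) = 90.00° ✓; |NF| = 14.60 ✓; ∠NFM = 125.8° ✓; |FM| = 26.40 ✓; ∠(FM, ML) = 90.00° ✓; |ML| = 11.90 ✓; ∠MLZ = 126.7° ✓; |LZ| = 32.70 ✗.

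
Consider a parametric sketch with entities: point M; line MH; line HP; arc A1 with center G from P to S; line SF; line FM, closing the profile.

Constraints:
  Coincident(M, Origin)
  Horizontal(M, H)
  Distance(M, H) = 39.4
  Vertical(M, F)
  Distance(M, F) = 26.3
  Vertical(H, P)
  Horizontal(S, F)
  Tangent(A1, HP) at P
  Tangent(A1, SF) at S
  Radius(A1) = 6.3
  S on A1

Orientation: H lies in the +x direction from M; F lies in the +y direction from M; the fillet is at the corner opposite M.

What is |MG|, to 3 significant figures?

38.7

M is at the origin; MH is horizontal with |MH| = 39.4 and H on the +x side, so H = (39.4, 0.00). MF is vertical with |MF| = 26.3 and F on the +y side, so F = (0.00, 26.3). The virtual corner opposite M is at (39.4, 26.3). A1 meets HP tangentially, so GP is at right angles to HP and A1 meets SF tangentially, so GS is at right angles to SF, with radius 6.3, so the center G sits 6.3 in from both sides at G = (33.1, 20.0). Then |MG| = |G − M| = 38.7.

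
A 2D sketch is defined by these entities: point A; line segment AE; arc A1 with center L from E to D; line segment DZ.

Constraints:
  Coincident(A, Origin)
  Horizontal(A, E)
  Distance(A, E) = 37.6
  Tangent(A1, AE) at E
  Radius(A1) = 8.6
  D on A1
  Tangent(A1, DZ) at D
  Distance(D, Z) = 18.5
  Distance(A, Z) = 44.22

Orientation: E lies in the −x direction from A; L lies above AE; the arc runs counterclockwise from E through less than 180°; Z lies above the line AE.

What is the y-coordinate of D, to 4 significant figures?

10.67

Checks: |AE| = 37.60 ✓; |LD| = 8.600 ✓; ∠(LD, DZ) = 90.00° ✓; |DZ| = 18.50 ✓; |AZ| = 44.22 ✓.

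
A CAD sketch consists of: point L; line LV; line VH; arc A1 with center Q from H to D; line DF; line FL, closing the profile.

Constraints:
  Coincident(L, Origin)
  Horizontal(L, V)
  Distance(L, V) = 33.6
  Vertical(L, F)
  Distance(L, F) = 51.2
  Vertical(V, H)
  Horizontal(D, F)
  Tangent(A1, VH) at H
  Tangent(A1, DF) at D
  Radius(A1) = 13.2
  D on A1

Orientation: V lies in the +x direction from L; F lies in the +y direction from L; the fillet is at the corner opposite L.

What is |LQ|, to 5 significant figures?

43.130

L and F share the same x with |LF| = 51.2 and F on the +y side, so F = (0.0000, 51.200). The virtual corner opposite L is at (33.600, 51.200). A1 meets VH tangentially, so QH is at right angles to VH and A1 meets DF tangentially, so QD is at right angles to DF, with radius 13.2, so the center Q sits 13.2 in from both sides at Q = (20.400, 38.000). Then |LQ| = |Q − L| = 43.130.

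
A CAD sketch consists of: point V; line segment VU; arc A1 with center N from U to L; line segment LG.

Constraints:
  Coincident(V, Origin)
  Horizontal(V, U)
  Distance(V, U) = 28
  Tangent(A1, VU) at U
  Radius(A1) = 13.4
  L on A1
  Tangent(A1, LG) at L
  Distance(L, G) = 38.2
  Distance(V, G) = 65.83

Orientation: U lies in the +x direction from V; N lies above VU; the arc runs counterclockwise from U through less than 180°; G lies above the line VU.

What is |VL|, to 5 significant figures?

43.610

Checks: |NL| = 13.40 ✓; ∠(NL, LG) = 90.00° ✓; |LG| = 38.20 ✓; |VG| = 65.83 ✓.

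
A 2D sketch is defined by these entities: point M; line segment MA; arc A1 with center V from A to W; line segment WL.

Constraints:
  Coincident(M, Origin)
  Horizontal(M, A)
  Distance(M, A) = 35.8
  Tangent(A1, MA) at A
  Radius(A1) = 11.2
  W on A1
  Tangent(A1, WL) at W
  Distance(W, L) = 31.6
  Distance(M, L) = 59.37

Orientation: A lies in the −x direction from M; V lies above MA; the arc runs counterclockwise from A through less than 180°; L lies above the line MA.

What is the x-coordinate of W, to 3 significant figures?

-25.7

Checks: |VW| = 11.20 ✓; ∠(VW, WL) = 90.00° ✓; |WL| = 31.60 ✓; |ML| = 59.37 ✓.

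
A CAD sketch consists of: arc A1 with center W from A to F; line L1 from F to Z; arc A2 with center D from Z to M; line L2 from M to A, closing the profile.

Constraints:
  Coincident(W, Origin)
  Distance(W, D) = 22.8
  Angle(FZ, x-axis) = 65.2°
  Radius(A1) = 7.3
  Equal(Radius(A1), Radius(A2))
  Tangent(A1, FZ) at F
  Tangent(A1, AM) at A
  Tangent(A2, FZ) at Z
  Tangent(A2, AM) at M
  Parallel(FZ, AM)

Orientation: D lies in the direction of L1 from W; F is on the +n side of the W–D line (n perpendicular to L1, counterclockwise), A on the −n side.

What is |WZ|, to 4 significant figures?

23.94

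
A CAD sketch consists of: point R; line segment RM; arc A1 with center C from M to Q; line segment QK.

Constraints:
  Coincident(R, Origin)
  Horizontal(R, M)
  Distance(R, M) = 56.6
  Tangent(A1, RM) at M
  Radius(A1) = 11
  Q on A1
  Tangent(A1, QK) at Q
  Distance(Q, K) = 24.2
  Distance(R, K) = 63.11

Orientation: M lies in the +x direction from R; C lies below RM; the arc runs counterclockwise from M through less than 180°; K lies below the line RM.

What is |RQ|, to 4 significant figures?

47.78

R is at the origin; RM is horizontal with |RM| = 56.6 and M on the +x side, so M = (56.60, 0.000). A1 meets RM tangentially, so CM is at right angles to RM, so C = M + (0, -11) = (56.60, -11.00). Since CQ ⟂ QK (tangency), |CK| = √(11.0² + 24.2²) = 26.58 regardless of where Q sits on A1. So K lies on both circle(R, 63.11) and circle(C, 26.58); the below-RM intersection is K = (51.12, -37.01). Q is the foot of the tangent from K: Q = (45.86, -13.39).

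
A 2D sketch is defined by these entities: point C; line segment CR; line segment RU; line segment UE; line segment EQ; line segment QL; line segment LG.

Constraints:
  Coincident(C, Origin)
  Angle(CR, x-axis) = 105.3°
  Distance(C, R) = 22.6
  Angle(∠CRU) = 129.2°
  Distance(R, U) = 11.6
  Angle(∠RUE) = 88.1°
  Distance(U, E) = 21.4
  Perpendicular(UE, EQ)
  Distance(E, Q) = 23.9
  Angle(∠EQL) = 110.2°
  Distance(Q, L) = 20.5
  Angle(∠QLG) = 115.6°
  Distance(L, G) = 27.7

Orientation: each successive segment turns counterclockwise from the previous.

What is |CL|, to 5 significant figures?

17.171

C is at the origin; CR runs at 105.3° with length 22.6, so R = (-5.9635, 21.799). ∠CRU = 129.2° gives RU at 156.10° from the x-axis; with |RU| = 11.6, U = (-16.569, 26.499). ∠RUE = 88.1° gives UE at -112.00° from the x-axis; with |UE| = 21.4, E = (-24.585, 6.6569). UE is perpendicular to EQ, so EQ runs at -22.000°; with |EQ| = 23.9, Q = (-2.4258, -2.2962). ∠EQL = 110.2° gives QL at 47.800° from the x-axis; with |QL| = 20.5, L = (11.345, 12.890). Then |CL| = |L − C| = 17.171.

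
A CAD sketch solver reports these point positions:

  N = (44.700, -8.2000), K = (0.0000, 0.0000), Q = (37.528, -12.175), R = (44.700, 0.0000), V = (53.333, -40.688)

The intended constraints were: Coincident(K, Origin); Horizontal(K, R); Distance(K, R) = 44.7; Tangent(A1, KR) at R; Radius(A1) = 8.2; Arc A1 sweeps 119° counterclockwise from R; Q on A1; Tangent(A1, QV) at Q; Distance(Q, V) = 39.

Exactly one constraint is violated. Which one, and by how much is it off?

Distance(Q, V) = 39 — off by 6.40.

K = (0.00, 0.00) ✓; K.y = 0.00, R.y = 0.00 ✓; |KR| = 44.70 ✓; ∠(NR, RK) = 90.00° ✓; |NR| = 8.200 ✓; bearing(N→Q) − bearing(N→R) = 119.0° ✓; |NQ| = 8.200 ✓; ∠(NQ, QV) = 90.00° ✓; |QV| = 32.60 ✗.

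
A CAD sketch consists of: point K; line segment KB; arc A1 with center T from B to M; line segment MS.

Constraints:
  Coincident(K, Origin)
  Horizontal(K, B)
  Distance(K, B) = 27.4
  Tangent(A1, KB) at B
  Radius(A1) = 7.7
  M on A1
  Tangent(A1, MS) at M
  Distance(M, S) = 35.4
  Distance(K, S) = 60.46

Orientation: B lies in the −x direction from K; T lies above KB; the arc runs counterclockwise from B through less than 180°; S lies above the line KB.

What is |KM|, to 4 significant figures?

25.54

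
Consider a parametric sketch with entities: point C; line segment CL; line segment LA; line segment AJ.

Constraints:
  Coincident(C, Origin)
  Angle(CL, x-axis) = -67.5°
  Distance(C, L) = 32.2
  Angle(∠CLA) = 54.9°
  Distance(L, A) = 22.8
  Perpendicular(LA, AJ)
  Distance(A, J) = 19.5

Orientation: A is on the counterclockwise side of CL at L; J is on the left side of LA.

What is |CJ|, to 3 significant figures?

8.08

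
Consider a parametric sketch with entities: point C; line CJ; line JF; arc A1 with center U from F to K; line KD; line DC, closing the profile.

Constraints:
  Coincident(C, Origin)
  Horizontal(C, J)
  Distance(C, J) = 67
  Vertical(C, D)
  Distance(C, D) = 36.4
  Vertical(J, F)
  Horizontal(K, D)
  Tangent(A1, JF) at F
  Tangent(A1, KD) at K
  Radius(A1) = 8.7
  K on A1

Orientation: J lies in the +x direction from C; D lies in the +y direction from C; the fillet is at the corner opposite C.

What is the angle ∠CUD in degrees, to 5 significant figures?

33.901°

C is at the origin; CJ is horizontal with |CJ| = 67.0 and J on the +x side, so J = (67.000, 0.0000). CD is vertical with |CD| = 36.4 and D on the +y side, so D = (0.0000, 36.400). The virtual corner opposite C is at (67.000, 36.400). The tangent condition forces UF to be normal to JF and A1 meets KD tangentially, so UK is at right angles to KD, with radius 8.7, so the center U sits 8.7 in from both sides at U = (58.300, 27.700). Then cos ∠CUD = UC·UD / (|UC||UD|), giving 33.901°.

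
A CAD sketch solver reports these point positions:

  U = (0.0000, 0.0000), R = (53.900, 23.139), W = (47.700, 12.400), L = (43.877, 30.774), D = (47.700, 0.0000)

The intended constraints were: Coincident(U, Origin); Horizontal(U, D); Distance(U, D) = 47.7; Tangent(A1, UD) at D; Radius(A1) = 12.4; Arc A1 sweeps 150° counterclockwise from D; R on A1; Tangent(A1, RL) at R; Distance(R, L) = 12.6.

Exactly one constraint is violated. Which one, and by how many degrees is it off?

Tangent(A1, RL) at R — off by 7.30°.

U = (0.00, 0.00) ✓; U.y = 0.00, D.y = 0.00 ✓; |UD| = 47.70 ✓; ∠(WD, DU) = 90.00° ✓; |WD| = 12.40 ✓; bearing(W→R) − bearing(W→D) = 150.0° ✓; |WR| = 12.40 ✓; ∠(WR, RL) = 97.30° ✗; |RL| = 12.60 ✓.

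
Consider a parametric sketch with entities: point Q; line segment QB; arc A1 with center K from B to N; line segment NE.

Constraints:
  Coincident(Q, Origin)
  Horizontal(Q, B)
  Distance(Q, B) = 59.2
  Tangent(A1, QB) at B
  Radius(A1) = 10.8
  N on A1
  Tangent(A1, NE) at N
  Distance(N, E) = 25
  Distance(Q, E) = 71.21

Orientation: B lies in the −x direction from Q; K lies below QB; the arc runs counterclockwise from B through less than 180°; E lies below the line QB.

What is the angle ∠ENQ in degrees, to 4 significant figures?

80.76°

Checks: |KN| = 10.80 ✓; ∠(KN, NE) = 90.00° ✓; |NE| = 25.00 ✓; |QE| = 71.21 ✓.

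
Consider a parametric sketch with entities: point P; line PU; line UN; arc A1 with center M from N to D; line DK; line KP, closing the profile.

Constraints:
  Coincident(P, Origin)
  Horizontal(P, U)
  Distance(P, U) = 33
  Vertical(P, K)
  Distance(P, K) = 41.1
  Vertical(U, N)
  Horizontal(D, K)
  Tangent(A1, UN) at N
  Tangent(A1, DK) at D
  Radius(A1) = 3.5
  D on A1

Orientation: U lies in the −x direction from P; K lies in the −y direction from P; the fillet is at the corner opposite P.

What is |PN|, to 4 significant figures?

50.03

P is at the origin; PU is horizontal with |PU| = 33.0 and U on the −x side, so U = (-33.00, 0.000). P and K share the same x with |PK| = 41.1 and K on the −y side, so K = (0.000, -41.10). The virtual corner opposite P is at (-33.00, -41.10). The tangent condition forces MN to be normal to UN and the tangent condition forces MD to be normal to DK, with radius 3.5, so the center M sits 3.5 in from both sides at M = (-29.50, -37.60). That places the tangent points at N = (-33.00, -37.60) on UN and D = (-29.50, -41.10) on DK. Then |PN| = |N − P| = 50.03.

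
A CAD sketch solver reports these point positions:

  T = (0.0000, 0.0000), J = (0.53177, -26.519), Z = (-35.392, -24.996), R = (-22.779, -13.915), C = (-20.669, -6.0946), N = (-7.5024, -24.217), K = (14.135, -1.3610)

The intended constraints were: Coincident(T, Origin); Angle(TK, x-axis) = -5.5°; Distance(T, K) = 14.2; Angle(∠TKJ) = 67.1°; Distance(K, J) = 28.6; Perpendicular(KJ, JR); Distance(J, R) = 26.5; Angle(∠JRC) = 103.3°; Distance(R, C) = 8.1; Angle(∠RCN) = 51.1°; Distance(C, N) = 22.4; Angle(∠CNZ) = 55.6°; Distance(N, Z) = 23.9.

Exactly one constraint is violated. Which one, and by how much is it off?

Distance(N, Z) = 23.9 — off by 4.00.

T = (0.00, 0.00) ✓; TK at -5.500° ✓; |TK| = 14.20 ✓; ∠TKJ = 67.10° ✓; |KJ| = 28.60 ✓; ∠(KJ, JR) = 90.00° ✓; |JR| = 26.50 ✓; ∠JRC = 103.3° ✓; |RC| = 8.100 ✓; ∠RCN = 51.10° ✓; |CN| = 22.40 ✓; ∠CNZ = 55.60° ✓; |NZ| = 27.90 ✗.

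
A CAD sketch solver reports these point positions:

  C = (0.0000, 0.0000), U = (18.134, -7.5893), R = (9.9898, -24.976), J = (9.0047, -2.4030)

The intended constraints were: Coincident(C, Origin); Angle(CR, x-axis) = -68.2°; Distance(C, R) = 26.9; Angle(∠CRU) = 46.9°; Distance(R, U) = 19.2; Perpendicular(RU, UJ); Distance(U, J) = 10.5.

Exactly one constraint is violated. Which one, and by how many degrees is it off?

Perpendicular(RU, UJ) — off by 4.50°.

C = (0.00, 0.00) ✓; CR at -68.20° ✓; |CR| = 26.90 ✓; ∠CRU = 46.90° ✓; |RU| = 19.20 ✓; ∠(RU, UJ) = 85.50° ✗; |UJ| = 10.50 ✓.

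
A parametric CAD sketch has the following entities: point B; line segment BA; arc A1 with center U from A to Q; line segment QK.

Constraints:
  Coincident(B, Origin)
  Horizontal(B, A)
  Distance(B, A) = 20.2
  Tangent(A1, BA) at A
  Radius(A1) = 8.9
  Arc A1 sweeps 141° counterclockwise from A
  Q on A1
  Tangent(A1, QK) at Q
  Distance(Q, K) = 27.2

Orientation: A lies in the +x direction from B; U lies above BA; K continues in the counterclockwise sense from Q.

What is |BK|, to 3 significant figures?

33.3

B is at the origin; B and A share the same y with |BA| = 20.2 and A on the +x side, so A = (20.2, 0.00). The tangent condition forces UA to be normal to BA, so U = A + (0, 8.9) = (20.2, 8.90). On A1, A sits at bearing -90° from U; a 141° counterclockwise sweep puts Q at bearing 51°, so Q = U + 8.9·(cos 51°, sin 51°) = (25.8, 15.8). The tangent condition forces UQ to be normal to QK, so QK runs along (−sin 51°, cos 51°); with |QK| = 27.2, K = (4.66, 32.9). Then |BK| = |K − B| = 33.3.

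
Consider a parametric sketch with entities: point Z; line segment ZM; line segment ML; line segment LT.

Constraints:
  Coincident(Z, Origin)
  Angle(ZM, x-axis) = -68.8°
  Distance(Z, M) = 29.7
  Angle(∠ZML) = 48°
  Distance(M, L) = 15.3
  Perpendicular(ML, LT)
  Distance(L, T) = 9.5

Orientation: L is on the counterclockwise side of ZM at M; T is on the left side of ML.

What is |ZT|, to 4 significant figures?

13.38

∠ZML = 48.0°, so ML runs at -68.8° + (180° − 48.0°) = 63.20° from the x-axis; with |ML| = 15.3, L = M + 15.3·(cos 63.20°, sin 63.20°) = (17.64, -14.03). ML ⟂ LT; with |LT| = 9.5 on the left of ML, T = L + 9.5·(-0.8926, 0.4509) = (9.159, -9.750). Then |ZT| = |T − Z| = 13.38.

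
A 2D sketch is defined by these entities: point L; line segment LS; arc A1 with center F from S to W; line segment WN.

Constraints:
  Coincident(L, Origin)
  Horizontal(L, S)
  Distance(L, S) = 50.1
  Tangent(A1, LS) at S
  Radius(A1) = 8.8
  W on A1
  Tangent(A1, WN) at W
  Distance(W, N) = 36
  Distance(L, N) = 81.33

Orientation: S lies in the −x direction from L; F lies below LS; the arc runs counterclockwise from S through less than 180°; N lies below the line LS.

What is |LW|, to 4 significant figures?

58.59

L is at the origin; L and S share the same y with |LS| = 50.1 and S on the −x side, so S = (-50.10, 0.000). Tangency of A1 to LS means the radius FS is perpendicular to LS, so F = S + (0, -8.8) = (-50.10, -8.800). Since FW ⟂ WN (tangency), |FN| = √(8.8² + 36.0²) = 37.06 regardless of where W sits on A1. So N lies on both circle(L, 81.33) and circle(F, 37.06); the below-LS intersection is N = (-71.24, -39.24). W is the foot of the tangent from N: W = (-58.31, -5.641).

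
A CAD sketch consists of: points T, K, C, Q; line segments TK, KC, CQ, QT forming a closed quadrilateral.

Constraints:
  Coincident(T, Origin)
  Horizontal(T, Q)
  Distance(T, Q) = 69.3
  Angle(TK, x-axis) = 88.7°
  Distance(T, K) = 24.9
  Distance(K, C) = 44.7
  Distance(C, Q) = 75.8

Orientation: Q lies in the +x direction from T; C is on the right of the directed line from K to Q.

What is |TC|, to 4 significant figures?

19.97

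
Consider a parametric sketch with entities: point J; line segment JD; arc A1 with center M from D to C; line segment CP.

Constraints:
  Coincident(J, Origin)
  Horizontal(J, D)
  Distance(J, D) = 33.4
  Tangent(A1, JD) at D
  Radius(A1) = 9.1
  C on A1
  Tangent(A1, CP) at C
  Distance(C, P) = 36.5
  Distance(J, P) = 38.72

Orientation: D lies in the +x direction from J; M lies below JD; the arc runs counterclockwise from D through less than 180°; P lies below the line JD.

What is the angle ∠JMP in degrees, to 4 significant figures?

64.67°

Checks: J = (0.00, 0.00) ✓; |MC| = 9.100 ✓; ∠(MC, CP) = 90.00° ✓; |CP| = 36.50 ✓; |JP| = 38.72 ✓.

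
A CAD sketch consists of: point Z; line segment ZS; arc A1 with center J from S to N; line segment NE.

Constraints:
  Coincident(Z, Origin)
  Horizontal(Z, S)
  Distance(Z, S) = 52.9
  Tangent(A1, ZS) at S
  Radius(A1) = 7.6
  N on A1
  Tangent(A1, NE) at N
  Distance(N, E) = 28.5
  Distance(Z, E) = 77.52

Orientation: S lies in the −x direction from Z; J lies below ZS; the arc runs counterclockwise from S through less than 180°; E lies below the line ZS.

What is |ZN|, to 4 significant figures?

60.06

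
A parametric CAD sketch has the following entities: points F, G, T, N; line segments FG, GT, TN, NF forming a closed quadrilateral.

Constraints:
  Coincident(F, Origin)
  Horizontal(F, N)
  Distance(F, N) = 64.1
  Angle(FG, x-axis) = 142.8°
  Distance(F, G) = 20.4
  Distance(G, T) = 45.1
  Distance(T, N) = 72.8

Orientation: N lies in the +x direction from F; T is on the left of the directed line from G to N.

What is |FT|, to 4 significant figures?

49.94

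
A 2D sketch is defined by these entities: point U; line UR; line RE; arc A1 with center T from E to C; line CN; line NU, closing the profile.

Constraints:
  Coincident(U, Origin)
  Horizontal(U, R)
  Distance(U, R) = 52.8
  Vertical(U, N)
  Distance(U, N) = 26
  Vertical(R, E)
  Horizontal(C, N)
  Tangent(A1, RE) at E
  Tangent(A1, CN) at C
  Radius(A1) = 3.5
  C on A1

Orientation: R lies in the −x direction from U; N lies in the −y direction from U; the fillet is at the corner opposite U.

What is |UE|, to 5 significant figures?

57.394

U is at the origin; UR is horizontal with |UR| = 52.8 and R on the −x side, so R = (-52.800, 0.0000). UN is vertical with |UN| = 26.0 and N on the −y side, so N = (0.0000, -26.000). The virtual corner opposite U is at (-52.800, -26.000). A1 meets RE tangentially, so TE is at right angles to RE and since A1 is tangent to CN there, TC ⟂ CN, with radius 3.5, so the center T sits 3.5 in from both sides at T = (-49.300, -22.500). That places the tangent points at E = (-52.800, -22.500) on RE and C = (-49.300, -26.000) on CN. Then |UE| = |E − U| = 57.394.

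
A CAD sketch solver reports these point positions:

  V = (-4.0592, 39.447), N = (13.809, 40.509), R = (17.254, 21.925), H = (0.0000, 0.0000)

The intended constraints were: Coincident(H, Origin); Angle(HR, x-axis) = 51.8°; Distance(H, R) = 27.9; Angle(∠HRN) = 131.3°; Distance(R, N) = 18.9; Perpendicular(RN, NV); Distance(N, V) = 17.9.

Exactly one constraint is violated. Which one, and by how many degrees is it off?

Perpendicular(RN, NV) — off by 7.10°.

H = (0.00, 0.00) ✓; HR at 51.80° ✓; |HR| = 27.90 ✓; ∠HRN = 131.3° ✓; |RN| = 18.90 ✓; ∠(RN, NV) = 82.90° ✗; |NV| = 17.90 ✓.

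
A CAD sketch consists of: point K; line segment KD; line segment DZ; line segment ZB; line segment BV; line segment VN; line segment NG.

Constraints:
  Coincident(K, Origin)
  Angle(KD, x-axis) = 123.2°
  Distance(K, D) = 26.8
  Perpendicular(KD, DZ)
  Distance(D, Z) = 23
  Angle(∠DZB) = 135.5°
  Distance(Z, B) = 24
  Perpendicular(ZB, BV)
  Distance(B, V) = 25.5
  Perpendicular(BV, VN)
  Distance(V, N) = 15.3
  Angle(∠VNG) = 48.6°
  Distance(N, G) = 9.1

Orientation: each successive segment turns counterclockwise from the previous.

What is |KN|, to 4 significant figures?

11.61

K is at the origin; KD runs at 123.2° with length 26.8, so D = (-14.67, 22.43). KD is perpendicular to DZ, so DZ runs at -146.8°; with |DZ| = 23.0, Z = (-33.92, 9.831). ∠DZB = 135.5° gives ZB at -102.3° from the x-axis; with |ZB| = 24.0, B = (-39.03, -13.62). ZB ⟂ BV, so BV runs at -12.30°; with |BV| = 25.5, V = (-14.12, -19.05). BV is perpendicular to VN, so VN runs at 77.70°; with |VN| = 15.3, N = (-10.86, -4.101). Then |KN| = |N − K| = 11.61.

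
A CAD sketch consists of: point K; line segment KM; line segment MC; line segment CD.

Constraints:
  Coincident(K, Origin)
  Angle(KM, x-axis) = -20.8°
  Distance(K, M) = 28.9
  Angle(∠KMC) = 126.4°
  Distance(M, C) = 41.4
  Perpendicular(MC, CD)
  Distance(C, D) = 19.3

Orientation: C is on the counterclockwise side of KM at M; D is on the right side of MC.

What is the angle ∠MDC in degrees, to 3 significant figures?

65.0°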